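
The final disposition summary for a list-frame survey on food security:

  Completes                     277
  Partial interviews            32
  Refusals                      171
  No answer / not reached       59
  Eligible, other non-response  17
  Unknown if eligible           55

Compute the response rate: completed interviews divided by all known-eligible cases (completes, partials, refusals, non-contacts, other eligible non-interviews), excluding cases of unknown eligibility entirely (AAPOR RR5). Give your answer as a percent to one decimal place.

Num: 277
Denominator: 277 + 32 + 171 + 59 + 17 = 556
RR5 = 277 / 556 = 0.4982

49.8%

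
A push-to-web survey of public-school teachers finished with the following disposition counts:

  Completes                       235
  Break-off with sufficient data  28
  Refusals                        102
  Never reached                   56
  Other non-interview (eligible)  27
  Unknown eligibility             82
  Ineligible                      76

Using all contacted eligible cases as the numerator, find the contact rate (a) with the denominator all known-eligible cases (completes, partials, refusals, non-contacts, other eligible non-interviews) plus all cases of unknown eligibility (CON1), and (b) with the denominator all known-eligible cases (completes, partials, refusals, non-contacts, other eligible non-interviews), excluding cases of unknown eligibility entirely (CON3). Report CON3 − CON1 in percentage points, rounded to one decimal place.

Num: 235 + 28 + 102 + 27 = 392
Base: 235 + 28 + 102 + 56 + 27 + 82 = 530
CON1 = 392 / 530 = 0.7396
Base: 235 + 28 + 102 + 56 + 27 = 448
CON3 = 392 / 448 = 0.8750
Difference = 87.50 − 73.96 = 13.54 percentage points

13.5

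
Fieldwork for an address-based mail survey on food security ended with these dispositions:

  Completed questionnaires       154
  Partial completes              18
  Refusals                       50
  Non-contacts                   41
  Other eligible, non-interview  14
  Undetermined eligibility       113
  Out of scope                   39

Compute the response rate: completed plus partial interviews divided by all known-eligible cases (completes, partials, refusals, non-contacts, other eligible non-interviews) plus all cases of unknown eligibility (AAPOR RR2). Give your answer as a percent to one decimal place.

44.1%

Numerator: 154 + 18 = 172
Denominator: 154 + 18 + 50 + 41 + 14 + 113 = 390
RR2 = 172 / 390 = 0.4410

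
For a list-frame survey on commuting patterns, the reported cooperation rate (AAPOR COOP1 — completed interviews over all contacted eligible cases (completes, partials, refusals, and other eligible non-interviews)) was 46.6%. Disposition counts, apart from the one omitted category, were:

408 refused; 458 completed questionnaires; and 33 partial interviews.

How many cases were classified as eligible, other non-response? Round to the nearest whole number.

COOP1 = 458 / D = 0.466
D = 458 / 0.466 = 982.8
Rest of base = 899
eligible, other non-response = 982.8 − 899 ≈ 84

84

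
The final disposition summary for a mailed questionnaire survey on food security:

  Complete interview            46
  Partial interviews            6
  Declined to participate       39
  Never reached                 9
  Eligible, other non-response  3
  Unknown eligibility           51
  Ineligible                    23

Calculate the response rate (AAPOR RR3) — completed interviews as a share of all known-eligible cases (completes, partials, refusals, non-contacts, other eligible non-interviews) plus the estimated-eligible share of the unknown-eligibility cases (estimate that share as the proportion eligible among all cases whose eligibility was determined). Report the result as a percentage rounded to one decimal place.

31.8%

Numerator: 46
Determined eligible: 46 + 6 + 39 + 9 + 3 = 103
e = 103 / (103 + 23) = 103 / 126 = 0.8175
e × U: 0.8175 × 51 = 41.69
Denominator: 103 + 41.69 = 144.69
RR3 = 46 / 144.69 = 0.3179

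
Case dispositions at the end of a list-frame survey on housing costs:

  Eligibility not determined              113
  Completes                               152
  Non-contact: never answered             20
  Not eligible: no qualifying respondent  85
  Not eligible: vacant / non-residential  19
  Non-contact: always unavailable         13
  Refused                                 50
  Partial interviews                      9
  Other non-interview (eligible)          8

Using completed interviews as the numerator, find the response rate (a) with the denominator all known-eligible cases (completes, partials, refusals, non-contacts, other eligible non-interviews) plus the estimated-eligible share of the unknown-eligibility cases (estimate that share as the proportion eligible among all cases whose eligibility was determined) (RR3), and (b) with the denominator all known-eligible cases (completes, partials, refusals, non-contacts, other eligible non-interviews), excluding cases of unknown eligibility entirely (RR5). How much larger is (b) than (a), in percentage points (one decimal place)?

14.5

No contact after all attempts = 20 + 13 = 33
Out of scope = 85 + 19 = 104
Num → 152
Determined eligible → 152 + 9 + 50 + 33 + 8 = 252
e = 252 / (252 + 104) = 252 / 356 = 0.7079
Estimated eligible among unknowns → 0.7079 × 113 = 79.99
Denominator → 252 + 79.99 = 331.99
RR3 = 152 / 331.99 = 0.4578
Denominator → 152 + 9 + 50 + 33 + 8 = 252
RR5 = 152 / 252 = 0.6032
Difference = 60.32 − 45.78 = 14.54 percentage points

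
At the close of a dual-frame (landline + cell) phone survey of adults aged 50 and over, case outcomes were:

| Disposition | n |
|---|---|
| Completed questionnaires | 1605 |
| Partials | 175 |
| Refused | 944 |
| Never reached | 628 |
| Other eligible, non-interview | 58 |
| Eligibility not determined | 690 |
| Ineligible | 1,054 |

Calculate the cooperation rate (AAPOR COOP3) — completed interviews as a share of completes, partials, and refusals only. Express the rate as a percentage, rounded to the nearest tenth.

Num = 1605
Base = 1605 + 175 + 944 = 2724
COOP3 = 1605 / 2724 = 0.5892

58.9%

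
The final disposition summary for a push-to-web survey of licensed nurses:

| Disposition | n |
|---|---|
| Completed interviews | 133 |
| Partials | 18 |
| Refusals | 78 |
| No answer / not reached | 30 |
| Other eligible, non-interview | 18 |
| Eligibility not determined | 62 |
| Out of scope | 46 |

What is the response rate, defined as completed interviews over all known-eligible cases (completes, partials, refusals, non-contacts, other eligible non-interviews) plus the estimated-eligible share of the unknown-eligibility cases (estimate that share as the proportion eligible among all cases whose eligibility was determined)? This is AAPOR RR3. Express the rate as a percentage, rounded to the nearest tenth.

Numerator → 133
Known eligible → 133 + 18 + 78 + 30 + 18 = 277
e = 277 / (277 + 46) = 277 / 323 = 0.8576
e × U → 0.8576 × 62 = 53.17
Denom → 277 + 53.17 = 330.17
RR3 = 133 / 330.17 = 0.4028

40.3%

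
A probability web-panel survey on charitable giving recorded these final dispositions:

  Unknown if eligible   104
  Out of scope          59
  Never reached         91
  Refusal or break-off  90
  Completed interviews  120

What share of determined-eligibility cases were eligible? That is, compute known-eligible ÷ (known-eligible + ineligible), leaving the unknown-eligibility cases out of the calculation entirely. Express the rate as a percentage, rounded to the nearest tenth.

83.6%

Determined eligible: 120 + 90 + 91 = 301
e = 301 / (301 + 59) = 301 / 360 = 0.8361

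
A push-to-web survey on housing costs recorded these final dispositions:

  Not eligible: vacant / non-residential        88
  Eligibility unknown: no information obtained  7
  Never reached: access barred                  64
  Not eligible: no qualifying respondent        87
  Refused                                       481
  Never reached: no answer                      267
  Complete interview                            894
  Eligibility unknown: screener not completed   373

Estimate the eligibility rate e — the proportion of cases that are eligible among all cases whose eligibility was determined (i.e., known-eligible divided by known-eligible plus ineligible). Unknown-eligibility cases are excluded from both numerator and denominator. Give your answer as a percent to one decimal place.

No contact after all attempts = 267 + 64 = 331
Unknown if eligible = 373 + 7 = 380
Ineligible = 87 + 88 = 175
Known eligible → 894 + 481 + 331 = 1706
e = 1706 / (1706 + 175) = 1706 / 1881 = 0.9070

90.7%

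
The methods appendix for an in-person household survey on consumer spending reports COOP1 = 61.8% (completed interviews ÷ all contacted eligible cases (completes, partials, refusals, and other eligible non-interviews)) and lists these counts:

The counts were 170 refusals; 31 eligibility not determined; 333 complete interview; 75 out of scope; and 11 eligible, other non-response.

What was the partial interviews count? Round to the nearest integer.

25

COOP1 = 333 / D = 0.618
D = 333 / 0.618 = 538.8
Other denominator terms total 514
partial interviews = 538.8 − 514 ≈ 25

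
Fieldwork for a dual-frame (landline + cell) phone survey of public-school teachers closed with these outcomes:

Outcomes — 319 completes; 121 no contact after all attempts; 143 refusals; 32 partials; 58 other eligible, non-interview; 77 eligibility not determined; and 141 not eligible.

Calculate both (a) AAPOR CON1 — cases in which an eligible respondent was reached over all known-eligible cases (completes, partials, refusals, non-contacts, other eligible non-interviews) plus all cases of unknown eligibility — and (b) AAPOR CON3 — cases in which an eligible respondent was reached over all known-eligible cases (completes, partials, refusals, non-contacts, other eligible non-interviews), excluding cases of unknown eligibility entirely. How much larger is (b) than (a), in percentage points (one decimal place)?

8.4

Top: 319 + 32 + 143 + 58 = 552
Denominator: 319 + 32 + 143 + 121 + 58 + 77 = 750
CON1 = 552 / 750 = 0.7360
Denominator: 319 + 32 + 143 + 121 + 58 = 673
CON3 = 552 / 673 = 0.8202
Difference = 82.02 − 73.60 = 8.42 percentage points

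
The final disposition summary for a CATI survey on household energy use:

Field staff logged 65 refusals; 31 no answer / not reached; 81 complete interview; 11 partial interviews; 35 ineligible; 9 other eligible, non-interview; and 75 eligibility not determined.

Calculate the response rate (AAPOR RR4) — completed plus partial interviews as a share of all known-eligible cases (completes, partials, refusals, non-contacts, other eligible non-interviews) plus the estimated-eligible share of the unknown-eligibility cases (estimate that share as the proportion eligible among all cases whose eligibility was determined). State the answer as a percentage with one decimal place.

35.3%

Num = 81 + 11 = 92
Eligible (known) = 81 + 11 + 65 + 31 + 9 = 197
e = 197 / (197 + 35) = 197 / 232 = 0.8491
e × U = 0.8491 × 75 = 63.68
Denominator = 197 + 63.68 = 260.68
RR4 = 92 / 260.68 = 0.3529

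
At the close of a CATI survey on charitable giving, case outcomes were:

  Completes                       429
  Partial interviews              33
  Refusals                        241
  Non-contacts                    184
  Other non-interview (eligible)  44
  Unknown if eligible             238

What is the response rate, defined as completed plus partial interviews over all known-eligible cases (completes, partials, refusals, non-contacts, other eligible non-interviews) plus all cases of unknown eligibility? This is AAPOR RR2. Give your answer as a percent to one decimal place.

Num: 429 + 33 = 462
Denom: 429 + 33 + 241 + 184 + 44 + 238 = 1169
RR2 = 462 / 1169 = 0.3952

39.5%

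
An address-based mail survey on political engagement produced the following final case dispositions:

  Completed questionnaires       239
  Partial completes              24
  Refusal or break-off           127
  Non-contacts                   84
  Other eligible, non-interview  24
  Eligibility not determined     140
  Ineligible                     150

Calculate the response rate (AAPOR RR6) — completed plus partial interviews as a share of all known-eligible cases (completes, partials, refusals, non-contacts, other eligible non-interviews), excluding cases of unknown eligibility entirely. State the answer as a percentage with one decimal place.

Numerator = 239 + 24 = 263
Denom = 239 + 24 + 127 + 84 + 24 = 498
RR6 = 263 / 498 = 0.5281

52.8%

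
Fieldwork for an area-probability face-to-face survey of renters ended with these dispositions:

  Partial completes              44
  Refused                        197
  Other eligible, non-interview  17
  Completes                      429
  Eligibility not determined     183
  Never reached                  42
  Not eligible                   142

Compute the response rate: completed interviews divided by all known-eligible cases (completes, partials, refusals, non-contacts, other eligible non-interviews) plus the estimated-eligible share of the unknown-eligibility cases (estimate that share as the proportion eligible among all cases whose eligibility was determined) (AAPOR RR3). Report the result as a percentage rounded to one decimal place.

48.6%

Top = 429
Known eligible = 429 + 44 + 197 + 42 + 17 = 729
e = 729 / (729 + 142) = 729 / 871 = 0.8370
Eligible share of unknowns = 0.8370 × 183 = 153.17
Denom = 729 + 153.17 = 882.17
RR3 = 429 / 882.17 = 0.4863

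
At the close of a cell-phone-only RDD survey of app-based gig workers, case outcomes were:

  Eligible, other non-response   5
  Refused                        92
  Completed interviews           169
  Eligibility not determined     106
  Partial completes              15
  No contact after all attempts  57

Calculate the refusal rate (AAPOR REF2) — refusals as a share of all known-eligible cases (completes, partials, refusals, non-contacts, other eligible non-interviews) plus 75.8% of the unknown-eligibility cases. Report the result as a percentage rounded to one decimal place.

22.0%

Top = 92
Eligible (known) = 169 + 15 + 92 + 57 + 5 = 338
e × U = 0.7580 × 106 = 80.35
Base = 338 + 80.35 = 418.35
REF2 = 92 / 418.35 = 0.2199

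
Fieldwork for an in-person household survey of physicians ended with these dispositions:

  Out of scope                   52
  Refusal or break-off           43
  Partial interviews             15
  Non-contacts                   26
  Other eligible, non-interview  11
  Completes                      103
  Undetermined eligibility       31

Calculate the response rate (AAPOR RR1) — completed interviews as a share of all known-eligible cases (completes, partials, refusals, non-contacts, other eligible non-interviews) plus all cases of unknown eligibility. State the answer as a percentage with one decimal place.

45.0%

Numerator → 103
Denominator → 103 + 15 + 43 + 26 + 11 + 31 = 229
RR1 = 103 / 229 = 0.4498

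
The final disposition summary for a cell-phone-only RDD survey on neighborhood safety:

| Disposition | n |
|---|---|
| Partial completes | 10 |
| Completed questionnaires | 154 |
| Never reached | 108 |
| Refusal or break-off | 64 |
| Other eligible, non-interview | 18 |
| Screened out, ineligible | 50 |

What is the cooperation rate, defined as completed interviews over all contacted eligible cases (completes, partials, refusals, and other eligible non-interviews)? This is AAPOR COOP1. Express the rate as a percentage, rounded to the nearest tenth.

62.6%

Numerator: 154
Denominator: 154 + 10 + 64 + 18 = 246
COOP1 = 154 / 246 = 0.6260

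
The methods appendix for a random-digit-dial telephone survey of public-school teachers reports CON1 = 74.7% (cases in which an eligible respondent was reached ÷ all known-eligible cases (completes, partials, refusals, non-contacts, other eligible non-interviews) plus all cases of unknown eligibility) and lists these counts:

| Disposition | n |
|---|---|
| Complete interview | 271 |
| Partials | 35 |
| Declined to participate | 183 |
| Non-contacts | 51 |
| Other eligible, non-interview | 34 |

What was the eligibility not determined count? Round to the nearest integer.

126

Num → 271 + 35 + 183 + 34 = 523
CON1 = 523 / D = 0.747
D = 523 / 0.747 = 700.1
Other denominator terms total 574
eligibility not determined = 700.1 − 574 ≈ 126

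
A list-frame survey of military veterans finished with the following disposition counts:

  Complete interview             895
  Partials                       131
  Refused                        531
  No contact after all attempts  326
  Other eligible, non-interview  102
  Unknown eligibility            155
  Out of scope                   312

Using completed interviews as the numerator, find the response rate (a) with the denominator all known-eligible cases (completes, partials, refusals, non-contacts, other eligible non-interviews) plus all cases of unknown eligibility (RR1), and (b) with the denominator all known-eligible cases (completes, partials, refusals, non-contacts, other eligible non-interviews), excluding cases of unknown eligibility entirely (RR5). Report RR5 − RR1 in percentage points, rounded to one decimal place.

Top → 895
Denominator → 895 + 131 + 531 + 326 + 102 + 155 = 2140
RR1 = 895 / 2140 = 0.4182
Denominator → 895 + 131 + 531 + 326 + 102 = 1985
RR5 = 895 / 1985 = 0.4509
Difference = 45.09 − 41.82 = 3.27 percentage points

3.3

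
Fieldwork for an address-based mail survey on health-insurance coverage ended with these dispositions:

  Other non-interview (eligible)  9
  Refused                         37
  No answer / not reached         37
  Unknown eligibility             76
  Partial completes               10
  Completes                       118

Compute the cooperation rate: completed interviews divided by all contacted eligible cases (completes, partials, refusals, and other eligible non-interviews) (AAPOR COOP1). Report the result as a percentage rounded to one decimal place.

Numerator = 118
Denominator = 118 + 10 + 37 + 9 = 174
COOP1 = 118 / 174 = 0.6782

67.8%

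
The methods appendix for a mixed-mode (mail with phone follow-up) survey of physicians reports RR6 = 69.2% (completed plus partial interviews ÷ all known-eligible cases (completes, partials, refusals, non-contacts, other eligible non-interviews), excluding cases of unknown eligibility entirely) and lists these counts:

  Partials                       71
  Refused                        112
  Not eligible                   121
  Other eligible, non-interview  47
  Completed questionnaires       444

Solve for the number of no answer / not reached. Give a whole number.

Num = 444 + 71 = 515
RR6 = 515 / D = 0.692
D = 515 / 0.692 = 744.2
Rest of base = 674
no answer / not reached = 744.2 − 674 ≈ 70

70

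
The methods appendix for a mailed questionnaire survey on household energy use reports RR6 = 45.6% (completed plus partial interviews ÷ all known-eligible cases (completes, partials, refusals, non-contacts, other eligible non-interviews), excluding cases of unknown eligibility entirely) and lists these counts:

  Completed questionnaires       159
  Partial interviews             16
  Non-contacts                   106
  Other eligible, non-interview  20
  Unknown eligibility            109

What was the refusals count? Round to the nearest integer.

83

Num: 159 + 16 = 175
RR6 = 175 / D = 0.456
D = 175 / 0.456 = 383.8
Other denominator terms total 301
refusals = 383.8 − 301 ≈ 83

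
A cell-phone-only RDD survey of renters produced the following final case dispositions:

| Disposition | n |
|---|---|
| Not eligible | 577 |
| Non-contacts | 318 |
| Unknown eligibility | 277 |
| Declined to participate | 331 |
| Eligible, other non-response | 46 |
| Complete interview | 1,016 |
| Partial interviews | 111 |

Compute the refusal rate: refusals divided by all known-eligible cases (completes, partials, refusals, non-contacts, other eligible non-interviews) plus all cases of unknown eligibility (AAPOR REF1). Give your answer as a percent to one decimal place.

Top = 331
Denom = 1016 + 111 + 331 + 318 + 46 + 277 = 2099
REF1 = 331 / 2099 = 0.1577

15.8%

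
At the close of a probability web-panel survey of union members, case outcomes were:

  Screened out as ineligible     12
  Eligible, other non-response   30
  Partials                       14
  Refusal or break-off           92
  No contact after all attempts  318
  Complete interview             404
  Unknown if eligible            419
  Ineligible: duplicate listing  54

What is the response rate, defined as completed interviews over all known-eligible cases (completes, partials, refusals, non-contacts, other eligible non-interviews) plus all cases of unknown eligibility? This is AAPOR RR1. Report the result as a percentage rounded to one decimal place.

31.6%

Out of scope = 12 + 54 = 66
Num = 404
Denom = 404 + 14 + 92 + 318 + 30 + 419 = 1277
RR1 = 404 / 1277 = 0.3164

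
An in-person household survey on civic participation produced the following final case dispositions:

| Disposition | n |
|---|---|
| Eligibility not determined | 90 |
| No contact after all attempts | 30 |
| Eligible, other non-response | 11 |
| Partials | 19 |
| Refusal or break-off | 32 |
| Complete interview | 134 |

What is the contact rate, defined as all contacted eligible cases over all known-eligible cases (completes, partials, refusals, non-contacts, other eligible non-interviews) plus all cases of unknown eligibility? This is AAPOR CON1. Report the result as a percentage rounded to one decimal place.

Num = 134 + 19 + 32 + 11 = 196
Denom = 134 + 19 + 32 + 30 + 11 + 90 = 316
CON1 = 196 / 316 = 0.6203

62.0%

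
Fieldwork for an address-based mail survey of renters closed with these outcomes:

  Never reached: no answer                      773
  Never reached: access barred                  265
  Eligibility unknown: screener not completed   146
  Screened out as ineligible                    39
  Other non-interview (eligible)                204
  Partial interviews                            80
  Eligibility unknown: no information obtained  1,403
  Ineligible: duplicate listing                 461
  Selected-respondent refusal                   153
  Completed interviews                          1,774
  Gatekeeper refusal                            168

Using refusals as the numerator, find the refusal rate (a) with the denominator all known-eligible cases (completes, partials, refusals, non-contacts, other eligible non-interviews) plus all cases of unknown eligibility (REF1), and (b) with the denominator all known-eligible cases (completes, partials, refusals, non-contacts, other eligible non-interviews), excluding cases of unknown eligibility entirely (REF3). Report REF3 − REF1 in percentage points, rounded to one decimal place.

Refused = 168 + 153 = 321
No answer / not reached = 773 + 265 = 1038
Unknown eligibility = 146 + 1403 = 1549
Screened out, ineligible = 39 + 461 = 500
Top = 321
Denom = 1774 + 80 + 321 + 1038 + 204 + 1549 = 4966
REF1 = 321 / 4966 = 0.0646
Denom = 1774 + 80 + 321 + 1038 + 204 = 3417
REF3 = 321 / 3417 = 0.0939
Difference = 9.39 − 6.46 = 2.93 percentage points

2.9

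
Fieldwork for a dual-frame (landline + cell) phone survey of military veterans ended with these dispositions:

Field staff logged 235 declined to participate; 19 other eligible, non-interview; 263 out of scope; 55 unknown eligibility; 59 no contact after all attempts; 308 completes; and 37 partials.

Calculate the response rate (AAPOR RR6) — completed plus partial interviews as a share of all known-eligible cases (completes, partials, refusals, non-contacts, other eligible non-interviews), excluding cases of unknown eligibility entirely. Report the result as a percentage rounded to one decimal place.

Num → 308 + 37 = 345
Base → 308 + 37 + 235 + 59 + 19 = 658
RR6 = 345 / 658 = 0.5243

52.4%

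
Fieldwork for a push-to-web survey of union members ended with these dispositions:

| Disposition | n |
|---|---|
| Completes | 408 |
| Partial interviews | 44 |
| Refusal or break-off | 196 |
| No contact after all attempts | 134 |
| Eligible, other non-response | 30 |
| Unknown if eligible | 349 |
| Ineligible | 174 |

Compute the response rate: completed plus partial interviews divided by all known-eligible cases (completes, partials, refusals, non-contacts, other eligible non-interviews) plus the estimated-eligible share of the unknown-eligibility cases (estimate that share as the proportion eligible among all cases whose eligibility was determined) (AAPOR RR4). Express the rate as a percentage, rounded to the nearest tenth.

41.1%

Top → 408 + 44 = 452
Known eligible → 408 + 44 + 196 + 134 + 30 = 812
e = 812 / (812 + 174) = 812 / 986 = 0.8235
Eligible share of unknowns → 0.8235 × 349 = 287.40
Denominator → 812 + 287.40 = 1099.40
RR4 = 452 / 1099.40 = 0.4111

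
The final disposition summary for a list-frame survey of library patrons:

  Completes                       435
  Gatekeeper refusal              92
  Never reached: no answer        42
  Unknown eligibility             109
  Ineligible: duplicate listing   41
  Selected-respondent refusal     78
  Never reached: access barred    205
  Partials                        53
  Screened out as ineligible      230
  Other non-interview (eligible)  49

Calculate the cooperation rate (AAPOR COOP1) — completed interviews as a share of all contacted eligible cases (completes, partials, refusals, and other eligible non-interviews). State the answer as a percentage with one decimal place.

61.5%

Declined to participate = 92 + 78 = 170
No answer / not reached = 42 + 205 = 247
Out of scope = 230 + 41 = 271
Num: 435
Denominator: 435 + 53 + 170 + 49 = 707
COOP1 = 435 / 707 = 0.6153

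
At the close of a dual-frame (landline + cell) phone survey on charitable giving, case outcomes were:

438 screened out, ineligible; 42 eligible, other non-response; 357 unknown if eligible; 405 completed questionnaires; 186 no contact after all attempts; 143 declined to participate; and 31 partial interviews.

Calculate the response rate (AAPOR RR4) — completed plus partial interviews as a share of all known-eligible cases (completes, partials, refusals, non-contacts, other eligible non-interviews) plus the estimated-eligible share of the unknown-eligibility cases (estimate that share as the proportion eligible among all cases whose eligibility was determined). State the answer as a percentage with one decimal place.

42.0%

Numerator: 405 + 31 = 436
Known eligible: 405 + 31 + 143 + 186 + 42 = 807
e = 807 / (807 + 438) = 807 / 1245 = 0.6482
e × U: 0.6482 × 357 = 231.41
Denominator: 807 + 231.41 = 1038.41
RR4 = 436 / 1038.41 = 0.4199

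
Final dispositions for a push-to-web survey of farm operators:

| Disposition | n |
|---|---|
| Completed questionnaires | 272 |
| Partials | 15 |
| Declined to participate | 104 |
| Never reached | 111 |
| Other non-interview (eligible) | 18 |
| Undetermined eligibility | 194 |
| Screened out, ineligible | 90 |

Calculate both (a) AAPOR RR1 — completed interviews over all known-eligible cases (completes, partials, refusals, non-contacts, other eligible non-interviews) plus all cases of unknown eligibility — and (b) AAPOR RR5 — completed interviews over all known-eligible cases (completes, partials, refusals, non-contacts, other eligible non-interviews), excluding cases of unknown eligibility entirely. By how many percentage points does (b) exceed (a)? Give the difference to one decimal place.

Numerator: 272
Denominator: 272 + 15 + 104 + 111 + 18 + 194 = 714
RR1 = 272 / 714 = 0.3810
Denominator: 272 + 15 + 104 + 111 + 18 = 520
RR5 = 272 / 520 = 0.5231
Difference = 52.31 − 38.10 = 14.21 percentage points

14.2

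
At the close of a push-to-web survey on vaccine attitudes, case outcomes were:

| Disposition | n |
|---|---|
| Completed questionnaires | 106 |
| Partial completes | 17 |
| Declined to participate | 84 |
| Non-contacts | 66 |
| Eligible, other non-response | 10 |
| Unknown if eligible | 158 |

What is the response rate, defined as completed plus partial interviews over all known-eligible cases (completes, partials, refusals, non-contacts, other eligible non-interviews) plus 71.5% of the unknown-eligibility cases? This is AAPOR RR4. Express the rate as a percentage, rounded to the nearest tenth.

31.1%

Top → 106 + 17 = 123
Eligible (known) → 106 + 17 + 84 + 66 + 10 = 283
Eligible share of unknowns → 0.7150 × 158 = 112.97
Denom → 283 + 112.97 = 395.97
RR4 = 123 / 395.97 = 0.3106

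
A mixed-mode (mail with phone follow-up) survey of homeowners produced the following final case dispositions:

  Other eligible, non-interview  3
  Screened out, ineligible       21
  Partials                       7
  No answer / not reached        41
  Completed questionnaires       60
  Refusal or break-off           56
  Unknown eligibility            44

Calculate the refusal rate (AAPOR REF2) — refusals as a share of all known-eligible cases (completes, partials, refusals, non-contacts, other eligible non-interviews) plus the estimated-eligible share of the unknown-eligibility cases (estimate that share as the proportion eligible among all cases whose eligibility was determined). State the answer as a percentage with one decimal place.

27.2%

Numerator: 56
Eligible (known): 60 + 7 + 56 + 41 + 3 = 167
e = 167 / (167 + 21) = 167 / 188 = 0.8883
Estimated eligible among unknowns: 0.8883 × 44 = 39.09
Denominator: 167 + 39.09 = 206.09
REF2 = 56 / 206.09 = 0.2717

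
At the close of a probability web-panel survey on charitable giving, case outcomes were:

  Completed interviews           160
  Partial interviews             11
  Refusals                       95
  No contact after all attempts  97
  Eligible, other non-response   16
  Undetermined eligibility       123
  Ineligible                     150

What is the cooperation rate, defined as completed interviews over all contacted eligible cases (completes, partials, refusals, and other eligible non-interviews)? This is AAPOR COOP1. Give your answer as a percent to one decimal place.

Num: 160
Denominator: 160 + 11 + 95 + 16 = 282
COOP1 = 160 / 282 = 0.5674

56.7%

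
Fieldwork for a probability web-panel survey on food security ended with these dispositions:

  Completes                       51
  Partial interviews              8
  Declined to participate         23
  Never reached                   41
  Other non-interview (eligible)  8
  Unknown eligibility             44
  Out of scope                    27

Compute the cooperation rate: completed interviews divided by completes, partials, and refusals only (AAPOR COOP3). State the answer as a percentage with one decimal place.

62.2%

Num = 51
Denom = 51 + 8 + 23 = 82
COOP3 = 51 / 82 = 0.6220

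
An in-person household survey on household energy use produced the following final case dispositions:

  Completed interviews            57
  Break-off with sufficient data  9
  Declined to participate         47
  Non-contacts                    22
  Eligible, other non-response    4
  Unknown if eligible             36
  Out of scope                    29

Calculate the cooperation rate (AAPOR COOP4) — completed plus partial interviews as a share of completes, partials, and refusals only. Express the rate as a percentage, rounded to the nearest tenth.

Num = 57 + 9 = 66
Denominator = 57 + 9 + 47 = 113
COOP4 = 66 / 113 = 0.5841

58.4%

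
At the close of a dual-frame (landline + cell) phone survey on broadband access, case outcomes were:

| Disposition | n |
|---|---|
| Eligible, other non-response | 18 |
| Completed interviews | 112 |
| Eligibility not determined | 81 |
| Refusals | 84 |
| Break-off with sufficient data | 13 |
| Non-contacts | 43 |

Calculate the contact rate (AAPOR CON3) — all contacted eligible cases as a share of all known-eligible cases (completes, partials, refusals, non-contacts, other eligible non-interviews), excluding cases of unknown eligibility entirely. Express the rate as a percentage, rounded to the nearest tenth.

Num = 112 + 13 + 84 + 18 = 227
Denom = 112 + 13 + 84 + 43 + 18 = 270
CON3 = 227 / 270 = 0.8407

84.1%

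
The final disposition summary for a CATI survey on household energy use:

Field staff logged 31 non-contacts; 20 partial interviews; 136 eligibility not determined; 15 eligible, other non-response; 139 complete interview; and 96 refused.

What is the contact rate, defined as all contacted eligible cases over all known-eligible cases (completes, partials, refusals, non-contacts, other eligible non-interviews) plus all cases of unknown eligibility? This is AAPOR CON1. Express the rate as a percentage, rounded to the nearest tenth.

61.8%

Num → 139 + 20 + 96 + 15 = 270
Denominator → 139 + 20 + 96 + 31 + 15 + 136 = 437
CON1 = 270 / 437 = 0.6178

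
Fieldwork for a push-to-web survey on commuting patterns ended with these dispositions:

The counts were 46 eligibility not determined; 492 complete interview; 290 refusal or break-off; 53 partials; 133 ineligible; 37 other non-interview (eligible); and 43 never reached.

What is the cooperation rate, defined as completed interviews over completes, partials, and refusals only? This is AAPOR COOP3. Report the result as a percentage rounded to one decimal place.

58.9%

Top: 492
Denominator: 492 + 53 + 290 = 835
COOP3 = 492 / 835 = 0.5892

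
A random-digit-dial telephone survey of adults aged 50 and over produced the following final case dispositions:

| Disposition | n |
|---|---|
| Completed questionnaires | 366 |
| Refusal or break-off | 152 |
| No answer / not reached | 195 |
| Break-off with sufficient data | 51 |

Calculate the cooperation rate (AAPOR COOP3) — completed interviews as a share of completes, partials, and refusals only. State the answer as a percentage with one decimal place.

Num: 366
Denominator: 366 + 51 + 152 = 569
COOP3 = 366 / 569 = 0.6432

64.3%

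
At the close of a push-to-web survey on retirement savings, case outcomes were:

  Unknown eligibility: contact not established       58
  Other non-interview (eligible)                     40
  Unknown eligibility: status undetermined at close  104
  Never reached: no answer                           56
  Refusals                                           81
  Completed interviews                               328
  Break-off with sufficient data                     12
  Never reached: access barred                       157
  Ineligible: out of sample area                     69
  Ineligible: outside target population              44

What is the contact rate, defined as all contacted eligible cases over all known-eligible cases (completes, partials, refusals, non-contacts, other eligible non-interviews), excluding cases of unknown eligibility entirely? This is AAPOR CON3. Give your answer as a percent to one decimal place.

68.4%

No contact after all attempts = 56 + 157 = 213
Unknown eligibility = 58 + 104 = 162
Ineligible = 44 + 69 = 113
Num: 328 + 12 + 81 + 40 = 461
Denominator: 328 + 12 + 81 + 213 + 40 = 674
CON3 = 461 / 674 = 0.6840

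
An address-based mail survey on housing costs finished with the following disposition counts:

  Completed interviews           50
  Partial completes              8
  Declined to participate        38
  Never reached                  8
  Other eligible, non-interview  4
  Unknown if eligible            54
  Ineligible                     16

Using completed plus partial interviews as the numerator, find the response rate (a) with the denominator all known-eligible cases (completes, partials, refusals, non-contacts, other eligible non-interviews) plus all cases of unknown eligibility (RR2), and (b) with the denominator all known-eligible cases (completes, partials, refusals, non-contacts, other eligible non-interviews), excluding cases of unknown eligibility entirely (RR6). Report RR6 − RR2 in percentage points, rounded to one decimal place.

17.9

Top → 50 + 8 = 58
Base → 50 + 8 + 38 + 8 + 4 + 54 = 162
RR2 = 58 / 162 = 0.3580
Base → 50 + 8 + 38 + 8 + 4 = 108
RR6 = 58 / 108 = 0.5370
Difference = 53.70 − 35.80 = 17.90 percentage points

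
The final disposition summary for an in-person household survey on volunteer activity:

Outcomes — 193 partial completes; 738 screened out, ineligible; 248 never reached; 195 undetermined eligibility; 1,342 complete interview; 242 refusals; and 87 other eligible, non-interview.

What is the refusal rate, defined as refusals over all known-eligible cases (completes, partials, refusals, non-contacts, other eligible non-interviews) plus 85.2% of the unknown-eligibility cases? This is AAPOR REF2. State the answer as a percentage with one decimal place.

10.6%

Top: 242
Eligible (known): 1342 + 193 + 242 + 248 + 87 = 2112
Eligible share of unknowns: 0.8520 × 195 = 166.14
Base: 2112 + 166.14 = 2278.14
REF2 = 242 / 2278.14 = 0.1062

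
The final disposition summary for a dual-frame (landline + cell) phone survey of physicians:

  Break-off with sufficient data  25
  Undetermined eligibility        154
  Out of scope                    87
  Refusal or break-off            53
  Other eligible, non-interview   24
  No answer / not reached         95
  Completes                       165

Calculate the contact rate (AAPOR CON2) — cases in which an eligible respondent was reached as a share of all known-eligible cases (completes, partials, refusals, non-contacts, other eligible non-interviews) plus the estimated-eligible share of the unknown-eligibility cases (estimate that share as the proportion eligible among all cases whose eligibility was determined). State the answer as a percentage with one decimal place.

Top = 165 + 25 + 53 + 24 = 267
Determined eligible = 165 + 25 + 53 + 95 + 24 = 362
e = 362 / (362 + 87) = 362 / 449 = 0.8062
Eligible share of unknowns = 0.8062 × 154 = 124.15
Base = 362 + 124.15 = 486.15
CON2 = 267 / 486.15 = 0.5492

54.9%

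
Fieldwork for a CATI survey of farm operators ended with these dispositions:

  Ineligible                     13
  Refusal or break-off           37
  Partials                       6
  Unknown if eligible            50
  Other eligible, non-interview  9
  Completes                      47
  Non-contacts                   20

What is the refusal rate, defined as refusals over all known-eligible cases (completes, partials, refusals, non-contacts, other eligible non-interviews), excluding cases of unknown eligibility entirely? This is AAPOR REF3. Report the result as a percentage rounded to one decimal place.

31.1%

Top: 37
Denominator: 47 + 6 + 37 + 20 + 9 = 119
REF3 = 37 / 119 = 0.3109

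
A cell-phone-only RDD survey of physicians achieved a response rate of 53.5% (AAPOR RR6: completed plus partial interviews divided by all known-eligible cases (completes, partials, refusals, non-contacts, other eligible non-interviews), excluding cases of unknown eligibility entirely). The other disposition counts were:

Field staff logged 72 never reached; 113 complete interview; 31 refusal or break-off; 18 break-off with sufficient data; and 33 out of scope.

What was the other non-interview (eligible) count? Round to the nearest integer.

11

Top: 113 + 18 = 131
RR6 = 131 / D = 0.535
D = 131 / 0.535 = 244.9
Other denominator terms total 234
other non-interview (eligible) = 244.9 − 234 ≈ 11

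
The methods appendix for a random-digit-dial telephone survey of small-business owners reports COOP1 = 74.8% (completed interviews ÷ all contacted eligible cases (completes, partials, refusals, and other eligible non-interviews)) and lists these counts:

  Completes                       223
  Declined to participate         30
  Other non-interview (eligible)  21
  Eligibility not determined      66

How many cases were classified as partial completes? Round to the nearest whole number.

COOP1 = 223 / D = 0.748
D = 223 / 0.748 = 298.1
Other denominator terms total 274
partial completes = 298.1 − 274 ≈ 24

24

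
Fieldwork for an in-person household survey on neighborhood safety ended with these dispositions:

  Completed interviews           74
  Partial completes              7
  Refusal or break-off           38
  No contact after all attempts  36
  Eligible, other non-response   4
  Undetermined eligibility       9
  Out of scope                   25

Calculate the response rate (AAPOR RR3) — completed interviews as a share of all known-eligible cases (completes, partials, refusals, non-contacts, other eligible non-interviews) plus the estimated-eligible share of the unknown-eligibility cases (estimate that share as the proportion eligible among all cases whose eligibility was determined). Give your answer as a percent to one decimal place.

Numerator = 74
Eligible (known) = 74 + 7 + 38 + 36 + 4 = 159
e = 159 / (159 + 25) = 159 / 184 = 0.8641
e × U = 0.8641 × 9 = 7.78
Denominator = 159 + 7.78 = 166.78
RR3 = 74 / 166.78 = 0.4437

44.4%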